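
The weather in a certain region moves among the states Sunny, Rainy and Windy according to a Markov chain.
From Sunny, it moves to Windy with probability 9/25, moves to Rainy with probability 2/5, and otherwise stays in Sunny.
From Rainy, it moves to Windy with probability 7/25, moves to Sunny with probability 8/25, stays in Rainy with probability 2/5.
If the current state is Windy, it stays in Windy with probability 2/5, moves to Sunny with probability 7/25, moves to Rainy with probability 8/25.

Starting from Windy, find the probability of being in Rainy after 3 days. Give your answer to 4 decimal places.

0.3720

Propagate the distribution vector 3 days from Windy.
After 0 days: (0.0000, 0.0000, 1.0000)
After 1 day: (0.2800, 0.3200, 0.4000)
After 2 days: (0.2816, 0.3680, 0.3504)
After 3 days: (0.2835, 0.3720, 0.3446)
P(in Rainy after 3 days) = 0.3720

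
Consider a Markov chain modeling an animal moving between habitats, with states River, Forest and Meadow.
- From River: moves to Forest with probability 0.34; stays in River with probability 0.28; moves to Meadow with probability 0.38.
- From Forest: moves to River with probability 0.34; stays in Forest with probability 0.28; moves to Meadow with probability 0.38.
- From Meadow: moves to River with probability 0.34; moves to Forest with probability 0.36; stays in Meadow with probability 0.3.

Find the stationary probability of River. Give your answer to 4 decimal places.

0.3208

Let the stationary distribution be π with π = πP and π_1 + π_2 + π_3 = 1.
π_1 = 0.28·π_1 + 0.34·π_2 + 0.34·π_3
π_2 = 0.34·π_1 + 0.28·π_2 + 0.36·π_3
Solving with the normalization constraint gives π = (0.3208, 0.3274, 0.3519).
So the stationary probability of River is 0.3208.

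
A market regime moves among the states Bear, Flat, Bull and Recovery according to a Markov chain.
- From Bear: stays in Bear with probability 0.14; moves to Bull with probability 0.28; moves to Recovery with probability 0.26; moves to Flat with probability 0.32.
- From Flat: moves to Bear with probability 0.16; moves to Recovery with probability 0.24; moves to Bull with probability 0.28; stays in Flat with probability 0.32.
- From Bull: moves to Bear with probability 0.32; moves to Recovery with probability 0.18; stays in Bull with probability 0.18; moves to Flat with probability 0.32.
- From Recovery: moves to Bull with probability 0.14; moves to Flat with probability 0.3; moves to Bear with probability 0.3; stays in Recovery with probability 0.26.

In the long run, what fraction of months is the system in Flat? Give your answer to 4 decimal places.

Let the stationary distribution be π with π = πP and π_1 + π_2 + π_3 + π_4 = 1.
π_1 = 0.14·π_1 + 0.16·π_2 + 0.32·π_3 + 0.3·π_4
π_2 = 0.32·π_1 + 0.32·π_2 + 0.32·π_3 + 0.3·π_4
π_3 = 0.28·π_1 + 0.28·π_2 + 0.18·π_3 + 0.14·π_4
Solving with the normalization constraint gives π = (0.2244, 0.3153, 0.2245, 0.2357).
So the stationary probability of Flat is 0.3153.

0.3153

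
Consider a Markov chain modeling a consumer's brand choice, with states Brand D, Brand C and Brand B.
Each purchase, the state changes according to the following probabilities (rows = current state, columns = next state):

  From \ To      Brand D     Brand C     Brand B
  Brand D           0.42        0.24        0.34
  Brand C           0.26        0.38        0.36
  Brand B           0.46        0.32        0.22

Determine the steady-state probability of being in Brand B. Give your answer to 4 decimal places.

0.3091

Let the stationary distribution be π with π = πP and π_1 + π_2 + π_3 = 1.
π_1 = 0.42·π_1 + 0.26·π_2 + 0.46·π_3
π_2 = 0.24·π_1 + 0.38·π_2 + 0.32·π_3
Solving with the normalization constraint gives π = (0.3831, 0.3078, 0.3091).
So the stationary probability of Brand B is 0.3091.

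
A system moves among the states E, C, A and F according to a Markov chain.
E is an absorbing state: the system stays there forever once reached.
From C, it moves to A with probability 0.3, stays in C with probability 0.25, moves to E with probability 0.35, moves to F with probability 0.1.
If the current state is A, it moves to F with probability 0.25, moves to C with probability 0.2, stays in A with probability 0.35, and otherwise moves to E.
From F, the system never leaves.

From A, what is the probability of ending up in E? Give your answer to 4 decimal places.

Let h(s) be the probability of absorption at E starting from transient state s. Then h(E) = 1 and h(F) = 0. By first-step analysis:
h(C) = 0.35·1 + 0.25·h(C) + 0.3·h(A) + 0.1·0
h(A) = 0.2·1 + 0.2·h(C) + 0.35·h(A) + 0.25·0
Solving: h(C) = 0.6725, h(A) = 0.5146.
Starting from A, the probability is 0.5146.

0.5146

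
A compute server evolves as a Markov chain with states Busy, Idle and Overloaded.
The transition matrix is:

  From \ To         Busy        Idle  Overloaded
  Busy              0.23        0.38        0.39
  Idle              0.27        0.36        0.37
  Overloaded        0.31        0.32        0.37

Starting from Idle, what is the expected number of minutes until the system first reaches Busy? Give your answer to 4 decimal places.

Let t(s) be the expected number of minutes to first reach Busy from state s, with t(Busy) = 0. Conditioning on the first minute:
t(Idle) = 1 + 0.36·t(Idle) + 0.37·t(Overloaded)
t(Overloaded) = 1 + 0.32·t(Idle) + 0.37·t(Overloaded)
Solving: t(Idle) = 3.5112, t(Overloaded) = 3.3708.
Expected minutes from Idle to Busy: 3.5112.

3.5112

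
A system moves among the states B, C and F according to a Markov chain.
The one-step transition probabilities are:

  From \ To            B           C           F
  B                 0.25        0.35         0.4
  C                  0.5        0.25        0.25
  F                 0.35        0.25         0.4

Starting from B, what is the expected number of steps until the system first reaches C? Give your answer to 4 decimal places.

3.2258

Let t(s) be the expected number of steps to first reach C from state s, with t(C) = 0. Conditioning on the first step:
t(B) = 1 + 0.25·t(B) + 0.4·t(F)
t(F) = 1 + 0.35·t(B) + 0.4·t(F)
Solving: t(B) = 3.2258, t(F) = 3.5484.
Expected steps from B to C: 3.2258.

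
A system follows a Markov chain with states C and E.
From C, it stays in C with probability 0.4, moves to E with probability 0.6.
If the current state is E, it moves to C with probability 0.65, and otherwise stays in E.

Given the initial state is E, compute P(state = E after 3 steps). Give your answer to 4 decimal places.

0.4719

Propagate the distribution vector 3 steps from E.
After 0 steps: (0.0000, 1.0000)
After 1 step: (0.6500, 0.3500)
After 2 steps: (0.4875, 0.5125)
After 3 steps: (0.5281, 0.4719)
P(in E after 3 steps) = 0.4719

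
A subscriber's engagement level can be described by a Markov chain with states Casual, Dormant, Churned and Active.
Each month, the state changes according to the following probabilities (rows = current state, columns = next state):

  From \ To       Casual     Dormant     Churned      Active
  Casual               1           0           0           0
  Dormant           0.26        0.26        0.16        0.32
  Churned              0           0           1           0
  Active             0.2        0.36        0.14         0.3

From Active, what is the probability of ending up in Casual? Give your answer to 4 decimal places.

Let h(s) be the probability of absorption at Casual starting from transient state s. Then h(Casual) = 1 and h(Churned) = 0. By first-step analysis:
h(Dormant) = 0.26·1 + 0.26·h(Dormant) + 0.16·0 + 0.32·h(Active)
h(Active) = 0.2·1 + 0.36·h(Dormant) + 0.14·0 + 0.3·h(Active)
Solving: h(Dormant) = 0.6107, h(Active) = 0.5998.
Starting from Active, the probability is 0.5998.

0.5998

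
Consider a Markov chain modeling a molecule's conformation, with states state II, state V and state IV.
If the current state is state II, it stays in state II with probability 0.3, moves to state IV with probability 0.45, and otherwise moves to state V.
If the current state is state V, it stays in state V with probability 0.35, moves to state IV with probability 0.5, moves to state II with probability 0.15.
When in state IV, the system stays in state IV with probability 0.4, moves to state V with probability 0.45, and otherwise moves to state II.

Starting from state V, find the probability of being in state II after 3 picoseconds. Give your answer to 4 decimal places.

0.1759

Propagate the distribution vector 3 picoseconds from state V.
After 0 picoseconds: (0.0000, 1.0000, 0.0000)
After 1 picosecond: (0.1500, 0.3500, 0.5000)
After 2 picoseconds: (0.1725, 0.3850, 0.4425)
After 3 picoseconds: (0.1759, 0.3770, 0.4471)
P(in state II after 3 picoseconds) = 0.1759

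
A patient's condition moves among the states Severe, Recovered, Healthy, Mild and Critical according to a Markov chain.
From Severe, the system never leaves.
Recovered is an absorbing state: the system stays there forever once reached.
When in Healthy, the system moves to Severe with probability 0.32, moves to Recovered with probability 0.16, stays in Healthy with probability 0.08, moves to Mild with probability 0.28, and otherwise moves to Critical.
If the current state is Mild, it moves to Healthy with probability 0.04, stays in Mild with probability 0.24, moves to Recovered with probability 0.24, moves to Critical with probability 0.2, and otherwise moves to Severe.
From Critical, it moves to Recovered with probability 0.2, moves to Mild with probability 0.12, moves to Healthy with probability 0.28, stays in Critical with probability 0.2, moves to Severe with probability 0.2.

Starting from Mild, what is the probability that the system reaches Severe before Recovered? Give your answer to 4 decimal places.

Let h(s) be the probability of absorption at Severe starting from transient state s. Then h(Severe) = 1 and h(Recovered) = 0. By first-step analysis:
h(Healthy) = 0.32·1 + 0.16·0 + 0.08·h(Healthy) + 0.28·h(Mild) + 0.16·h(Critical)
h(Mild) = 0.28·1 + 0.24·0 + 0.04·h(Healthy) + 0.24·h(Mild) + 0.2·h(Critical)
h(Critical) = 0.2·1 + 0.2·0 + 0.28·h(Healthy) + 0.12·h(Mild) + 0.2·h(Critical)
Solving: h(Healthy) = 0.6080, h(Mild) = 0.5437, h(Critical) = 0.5443.
Starting from Mild, the probability is 0.5437.

0.5437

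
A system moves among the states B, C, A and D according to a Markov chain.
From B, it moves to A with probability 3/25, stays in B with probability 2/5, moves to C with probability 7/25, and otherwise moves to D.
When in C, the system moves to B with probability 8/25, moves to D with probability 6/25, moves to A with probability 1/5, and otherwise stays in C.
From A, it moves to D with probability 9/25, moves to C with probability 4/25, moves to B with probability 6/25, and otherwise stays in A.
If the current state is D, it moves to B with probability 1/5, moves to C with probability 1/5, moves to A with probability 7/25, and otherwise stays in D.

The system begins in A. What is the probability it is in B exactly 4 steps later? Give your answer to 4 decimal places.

Propagate the distribution vector 4 steps from A.
After 0 steps: (0.0000, 0.0000, 1.0000, 0.0000)
After 1 step: (0.2400, 0.1600, 0.2400, 0.3600)
After 2 steps: (0.2768, 0.2160, 0.2192, 0.2880)
After 3 steps: (0.2900, 0.2220, 0.2097, 0.2783)
After 4 steps: (0.2930, 0.2237, 0.2074, 0.2758)
P(in B after 4 steps) = 0.2930

0.2930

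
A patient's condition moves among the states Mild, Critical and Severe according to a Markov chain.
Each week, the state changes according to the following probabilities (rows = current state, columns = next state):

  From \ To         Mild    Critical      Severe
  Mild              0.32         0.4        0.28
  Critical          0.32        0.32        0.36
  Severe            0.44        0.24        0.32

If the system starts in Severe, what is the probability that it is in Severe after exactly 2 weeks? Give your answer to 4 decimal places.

0.3120

Sum over the intermediate state after 1 week:
P = P(Severe→Mild)·P(Mild→Severe) + P(Severe→Critical)·P(Critical→Severe) + P(Severe→Severe)·P(Severe→Severe)
  = 0.44×0.28 + 0.24×0.36 + 0.32×0.32
  = 0.1232 + 0.0864 + 0.1024 = 0.3120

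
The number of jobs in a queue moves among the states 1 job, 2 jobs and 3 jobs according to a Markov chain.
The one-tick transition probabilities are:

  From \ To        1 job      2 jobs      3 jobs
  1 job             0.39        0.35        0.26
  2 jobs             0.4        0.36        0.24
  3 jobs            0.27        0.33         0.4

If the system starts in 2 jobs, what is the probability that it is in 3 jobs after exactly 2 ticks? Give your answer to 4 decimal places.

0.2864

Sum over the intermediate state after 1 tick:
P = P(2 jobs→1 job)·P(1 job→3 jobs) + P(2 jobs→2 jobs)·P(2 jobs→3 jobs) + P(2 jobs→3 jobs)·P(3 jobs→3 jobs)
  = 0.4×0.26 + 0.36×0.24 + 0.24×0.4
  = 0.1040 + 0.0864 + 0.0960 = 0.2864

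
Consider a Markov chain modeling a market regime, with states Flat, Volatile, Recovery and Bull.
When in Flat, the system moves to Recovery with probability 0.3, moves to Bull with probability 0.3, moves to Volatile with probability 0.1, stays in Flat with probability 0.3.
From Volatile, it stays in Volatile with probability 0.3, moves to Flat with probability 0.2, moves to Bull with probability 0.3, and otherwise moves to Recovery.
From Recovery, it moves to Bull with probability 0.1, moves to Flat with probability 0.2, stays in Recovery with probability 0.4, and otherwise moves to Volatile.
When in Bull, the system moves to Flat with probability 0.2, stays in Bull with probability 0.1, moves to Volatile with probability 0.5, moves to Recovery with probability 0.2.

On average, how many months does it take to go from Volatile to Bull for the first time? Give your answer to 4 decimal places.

Let t(s) be the expected number of months to first reach Bull from state s, with t(Bull) = 0. Conditioning on the first month:
t(Flat) = 1 + 0.3·t(Flat) + 0.1·t(Volatile) + 0.3·t(Recovery)
t(Volatile) = 1 + 0.2·t(Flat) + 0.3·t(Volatile) + 0.2·t(Recovery)
t(Recovery) = 1 + 0.2·t(Flat) + 0.3·t(Volatile) + 0.4·t(Recovery)
Solving: t(Flat) = 4.2045, t(Volatile) = 4.0909, t(Recovery) = 5.1136.
Expected months from Volatile to Bull: 4.0909.

4.0909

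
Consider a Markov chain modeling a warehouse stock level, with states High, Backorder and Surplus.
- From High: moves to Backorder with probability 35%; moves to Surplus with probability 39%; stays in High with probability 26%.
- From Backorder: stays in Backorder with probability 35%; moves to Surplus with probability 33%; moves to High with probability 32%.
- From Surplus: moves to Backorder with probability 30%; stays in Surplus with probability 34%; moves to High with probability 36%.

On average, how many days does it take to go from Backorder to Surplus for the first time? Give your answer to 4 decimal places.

Let t(s) be the expected number of days to first reach Surplus from state s, with t(Surplus) = 0. Conditioning on the first day:
t(High) = 1 + 0.26·t(High) + 0.35·t(Backorder)
t(Backorder) = 1 + 0.32·t(High) + 0.35·t(Backorder)
Solving: t(High) = 2.7100, t(Backorder) = 2.8726.
Expected days from Backorder to Surplus: 2.8726.

2.8726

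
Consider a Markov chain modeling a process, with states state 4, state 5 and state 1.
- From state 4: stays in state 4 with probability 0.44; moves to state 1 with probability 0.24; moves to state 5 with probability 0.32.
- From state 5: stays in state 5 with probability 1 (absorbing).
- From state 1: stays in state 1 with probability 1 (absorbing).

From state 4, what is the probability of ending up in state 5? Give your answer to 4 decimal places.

0.5714

Let h(s) be the probability of absorption at state 5 starting from transient state s. Then h(state 5) = 1 and h(state 1) = 0. By first-step analysis:
h(state 4) = 0.44·h(state 4) + 0.32·1 + 0.24·0
Solving: h(state 4) = 0.5714.
Starting from state 4, the probability is 0.5714.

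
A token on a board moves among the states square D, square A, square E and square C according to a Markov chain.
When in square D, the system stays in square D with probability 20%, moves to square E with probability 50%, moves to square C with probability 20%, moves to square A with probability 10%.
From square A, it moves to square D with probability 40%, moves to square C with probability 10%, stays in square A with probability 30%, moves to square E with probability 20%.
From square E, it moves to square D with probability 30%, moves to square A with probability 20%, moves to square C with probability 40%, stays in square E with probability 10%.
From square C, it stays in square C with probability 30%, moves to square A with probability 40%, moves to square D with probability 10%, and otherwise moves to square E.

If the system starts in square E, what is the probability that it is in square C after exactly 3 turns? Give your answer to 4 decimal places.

Propagate the distribution vector 3 turns from square E.
After 0 turns: (0.0000, 0.0000, 1.0000, 0.0000)
After 1 turn: (0.3000, 0.2000, 0.1000, 0.4000)
After 2 turns: (0.2100, 0.2700, 0.2800, 0.2400)
After 3 turns: (0.2580, 0.2540, 0.2350, 0.2530)
P(in square C after 3 turns) = 0.2530

0.2530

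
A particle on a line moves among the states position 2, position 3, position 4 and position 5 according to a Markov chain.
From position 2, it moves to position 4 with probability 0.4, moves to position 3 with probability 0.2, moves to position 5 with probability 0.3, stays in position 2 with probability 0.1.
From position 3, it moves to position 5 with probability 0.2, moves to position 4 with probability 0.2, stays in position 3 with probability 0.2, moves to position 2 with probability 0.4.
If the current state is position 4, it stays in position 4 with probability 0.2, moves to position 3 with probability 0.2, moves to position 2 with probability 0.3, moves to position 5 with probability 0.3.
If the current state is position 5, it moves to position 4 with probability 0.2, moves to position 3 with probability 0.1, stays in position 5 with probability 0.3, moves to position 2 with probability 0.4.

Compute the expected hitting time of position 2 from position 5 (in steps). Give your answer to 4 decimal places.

2.6316

Let t(s) be the expected number of steps to first reach position 2 from state s, with t(position 2) = 0. Conditioning on the first step:
t(position 3) = 1 + 0.2·t(position 3) + 0.2·t(position 4) + 0.2·t(position 5)
t(position 4) = 1 + 0.2·t(position 3) + 0.2·t(position 4) + 0.3·t(position 5)
t(position 5) = 1 + 0.1·t(position 3) + 0.2·t(position 4) + 0.3·t(position 5)
Solving: t(position 3) = 2.6316, t(position 4) = 2.8947, t(position 5) = 2.6316.
Expected steps from position 5 to position 2: 2.6316.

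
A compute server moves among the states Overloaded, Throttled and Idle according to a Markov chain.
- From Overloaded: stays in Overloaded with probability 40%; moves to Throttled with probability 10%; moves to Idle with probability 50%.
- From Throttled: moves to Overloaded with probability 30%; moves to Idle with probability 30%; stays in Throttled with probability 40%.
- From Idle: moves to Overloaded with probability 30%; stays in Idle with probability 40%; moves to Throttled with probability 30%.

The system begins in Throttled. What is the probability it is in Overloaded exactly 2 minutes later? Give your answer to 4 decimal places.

Sum over the intermediate state after 1 minute:
P = P(Throttled→Overloaded)·P(Overloaded→Overloaded) + P(Throttled→Throttled)·P(Throttled→Overloaded) + P(Throttled→Idle)·P(Idle→Overloaded)
  = 0.3×0.4 + 0.4×0.3 + 0.3×0.3
  = 0.1200 + 0.1200 + 0.0900 = 0.3300

0.3300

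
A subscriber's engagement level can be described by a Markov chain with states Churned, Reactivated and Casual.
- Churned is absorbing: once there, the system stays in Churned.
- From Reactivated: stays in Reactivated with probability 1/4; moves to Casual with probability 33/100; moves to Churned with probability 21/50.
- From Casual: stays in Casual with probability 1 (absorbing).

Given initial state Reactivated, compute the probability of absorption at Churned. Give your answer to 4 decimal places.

Let h(s) be the probability of absorption at Churned starting from transient state s. Then h(Churned) = 1 and h(Casual) = 0. By first-step analysis:
h(Reactivated) = 0.42·1 + 0.25·h(Reactivated) + 0.33·0
Solving: h(Reactivated) = 0.5600.
Starting from Reactivated, the probability is 0.5600.

0.5600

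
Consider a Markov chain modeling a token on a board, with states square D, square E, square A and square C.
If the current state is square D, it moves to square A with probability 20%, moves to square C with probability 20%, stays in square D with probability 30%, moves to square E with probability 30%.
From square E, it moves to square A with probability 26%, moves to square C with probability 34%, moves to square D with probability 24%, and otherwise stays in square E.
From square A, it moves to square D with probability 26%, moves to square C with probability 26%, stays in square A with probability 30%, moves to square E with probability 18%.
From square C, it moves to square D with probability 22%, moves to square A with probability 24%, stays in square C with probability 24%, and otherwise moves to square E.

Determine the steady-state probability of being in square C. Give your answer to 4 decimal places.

0.2585

Let the stationary distribution be π with π = πP and π_1 + π_2 + π_3 + π_4 = 1.
π_1 = 0.3·π_1 + 0.24·π_2 + 0.26·π_3 + 0.22·π_4
π_2 = 0.3·π_1 + 0.16·π_2 + 0.18·π_3 + 0.3·π_4
π_3 = 0.2·π_1 + 0.26·π_2 + 0.3·π_3 + 0.24·π_4
Solving with the normalization constraint gives π = (0.2551, 0.2369, 0.2495, 0.2585).
So the stationary probability of square C is 0.2585.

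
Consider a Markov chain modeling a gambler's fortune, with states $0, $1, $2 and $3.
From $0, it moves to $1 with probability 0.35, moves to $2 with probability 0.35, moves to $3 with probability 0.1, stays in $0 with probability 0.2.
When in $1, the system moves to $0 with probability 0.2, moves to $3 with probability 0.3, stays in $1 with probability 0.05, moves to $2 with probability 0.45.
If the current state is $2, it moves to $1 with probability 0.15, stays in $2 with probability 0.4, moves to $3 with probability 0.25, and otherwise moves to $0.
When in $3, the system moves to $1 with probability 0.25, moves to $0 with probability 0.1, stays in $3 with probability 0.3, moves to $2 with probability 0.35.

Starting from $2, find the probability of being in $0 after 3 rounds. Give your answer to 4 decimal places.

Propagate the distribution vector 3 rounds from $2.
After 0 rounds: (0.0000, 0.0000, 1.0000, 0.0000)
After 1 round: (0.2000, 0.1500, 0.4000, 0.2500)
After 2 rounds: (0.1750, 0.2000, 0.3850, 0.2400)
After 3 rounds: (0.1760, 0.1890, 0.3893, 0.2458)
P(in $0 after 3 rounds) = 0.1760

0.1760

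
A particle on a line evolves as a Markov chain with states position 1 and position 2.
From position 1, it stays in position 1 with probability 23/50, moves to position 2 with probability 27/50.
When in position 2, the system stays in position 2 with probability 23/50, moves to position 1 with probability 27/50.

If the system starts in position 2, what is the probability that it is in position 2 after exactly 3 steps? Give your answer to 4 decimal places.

0.4997

Propagate the distribution vector 3 steps from position 2.
After 0 steps: (0.0000, 1.0000)
After 1 step: (0.5400, 0.4600)
After 2 steps: (0.4968, 0.5032)
After 3 steps: (0.5003, 0.4997)
P(in position 2 after 3 steps) = 0.4997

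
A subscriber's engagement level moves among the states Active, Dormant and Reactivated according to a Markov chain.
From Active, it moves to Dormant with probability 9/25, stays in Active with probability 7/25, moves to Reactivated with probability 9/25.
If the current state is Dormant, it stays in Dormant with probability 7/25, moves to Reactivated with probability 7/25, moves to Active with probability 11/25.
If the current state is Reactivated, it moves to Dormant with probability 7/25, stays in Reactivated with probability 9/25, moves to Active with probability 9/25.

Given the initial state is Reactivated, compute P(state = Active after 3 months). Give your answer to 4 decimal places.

Propagate the distribution vector 3 months from Reactivated.
After 0 months: (0.0000, 0.0000, 1.0000)
After 1 month: (0.3600, 0.2800, 0.3600)
After 2 months: (0.3536, 0.3088, 0.3376)
After 3 months: (0.3564, 0.3083, 0.3353)
P(in Active after 3 months) = 0.3564

0.3564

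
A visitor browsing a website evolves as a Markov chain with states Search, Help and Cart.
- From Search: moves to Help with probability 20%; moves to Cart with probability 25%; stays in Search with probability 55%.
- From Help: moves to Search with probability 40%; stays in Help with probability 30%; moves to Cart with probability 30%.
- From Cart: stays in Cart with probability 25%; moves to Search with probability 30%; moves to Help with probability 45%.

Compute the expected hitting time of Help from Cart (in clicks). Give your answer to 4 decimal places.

Let t(s) be the expected number of clicks to first reach Help from state s, with t(Help) = 0. Conditioning on the first click:
t(Search) = 1 + 0.55·t(Search) + 0.25·t(Cart)
t(Cart) = 1 + 0.3·t(Search) + 0.25·t(Cart)
Solving: t(Search) = 3.8095, t(Cart) = 2.8571.
Expected clicks from Cart to Help: 2.8571.

2.8571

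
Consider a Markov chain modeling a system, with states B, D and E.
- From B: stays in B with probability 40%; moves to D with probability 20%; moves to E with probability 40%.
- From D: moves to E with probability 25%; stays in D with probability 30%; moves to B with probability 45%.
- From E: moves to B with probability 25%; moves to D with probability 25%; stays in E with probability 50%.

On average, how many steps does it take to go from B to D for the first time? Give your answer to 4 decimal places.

Let t(s) be the expected number of steps to first reach D from state s, with t(D) = 0. Conditioning on the first step:
t(B) = 1 + 0.4·t(B) + 0.4·t(E)
t(E) = 1 + 0.25·t(B) + 0.5·t(E)
Solving: t(B) = 4.5000, t(E) = 4.2500.
Expected steps from B to D: 4.5000.

4.5000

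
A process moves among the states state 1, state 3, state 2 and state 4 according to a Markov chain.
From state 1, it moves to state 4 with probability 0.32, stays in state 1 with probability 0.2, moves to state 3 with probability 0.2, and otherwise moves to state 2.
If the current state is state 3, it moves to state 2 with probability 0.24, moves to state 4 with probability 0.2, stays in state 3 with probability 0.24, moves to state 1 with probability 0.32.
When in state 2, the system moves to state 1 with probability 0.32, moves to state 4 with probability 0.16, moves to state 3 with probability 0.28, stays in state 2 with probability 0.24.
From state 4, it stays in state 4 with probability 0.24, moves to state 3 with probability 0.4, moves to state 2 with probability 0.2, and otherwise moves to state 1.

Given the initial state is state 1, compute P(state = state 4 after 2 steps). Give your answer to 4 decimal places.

0.2256

Propagate the distribution vector 2 steps from state 1.
After 0 steps: (1.0000, 0.0000, 0.0000, 0.0000)
After 1 step: (0.2000, 0.2000, 0.2800, 0.3200)
After 2 steps: (0.2448, 0.2944, 0.2352, 0.2256)
P(in state 4 after 2 steps) = 0.2256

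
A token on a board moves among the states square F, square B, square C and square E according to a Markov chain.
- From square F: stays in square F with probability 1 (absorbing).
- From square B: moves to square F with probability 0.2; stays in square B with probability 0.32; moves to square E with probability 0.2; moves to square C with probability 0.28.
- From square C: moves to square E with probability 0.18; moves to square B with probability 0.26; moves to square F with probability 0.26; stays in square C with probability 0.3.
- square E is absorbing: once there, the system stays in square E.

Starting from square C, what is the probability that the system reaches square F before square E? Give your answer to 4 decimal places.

Let h(s) be the probability of absorption at square F starting from transient state s. Then h(square F) = 1 and h(square E) = 0. By first-step analysis:
h(square B) = 0.2·1 + 0.32·h(square B) + 0.28·h(square C) + 0.2·0
h(square C) = 0.26·1 + 0.26·h(square B) + 0.3·h(square C) + 0.18·0
Solving: h(square B) = 0.5278, h(square C) = 0.5675.
Starting from square C, the probability is 0.5675.

0.5675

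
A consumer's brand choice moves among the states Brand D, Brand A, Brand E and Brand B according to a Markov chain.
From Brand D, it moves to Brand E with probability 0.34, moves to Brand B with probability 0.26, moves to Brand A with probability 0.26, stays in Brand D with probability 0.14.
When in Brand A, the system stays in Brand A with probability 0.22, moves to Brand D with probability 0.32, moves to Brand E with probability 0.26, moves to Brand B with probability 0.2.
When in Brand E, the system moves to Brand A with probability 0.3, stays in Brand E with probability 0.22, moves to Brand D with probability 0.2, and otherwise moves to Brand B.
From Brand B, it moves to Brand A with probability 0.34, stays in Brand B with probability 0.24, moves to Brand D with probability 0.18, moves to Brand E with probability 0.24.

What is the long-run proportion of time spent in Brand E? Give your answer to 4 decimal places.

0.2619

Let the stationary distribution be π with π = πP and π_1 + π_2 + π_3 + π_4 = 1.
π_1 = 0.14·π_1 + 0.32·π_2 + 0.2·π_3 + 0.18·π_4
π_2 = 0.26·π_1 + 0.22·π_2 + 0.3·π_3 + 0.34·π_4
π_3 = 0.34·π_1 + 0.26·π_2 + 0.22·π_3 + 0.24·π_4
Solving with the normalization constraint gives π = (0.2156, 0.2788, 0.2619, 0.2436).
So the stationary probability of Brand E is 0.2619.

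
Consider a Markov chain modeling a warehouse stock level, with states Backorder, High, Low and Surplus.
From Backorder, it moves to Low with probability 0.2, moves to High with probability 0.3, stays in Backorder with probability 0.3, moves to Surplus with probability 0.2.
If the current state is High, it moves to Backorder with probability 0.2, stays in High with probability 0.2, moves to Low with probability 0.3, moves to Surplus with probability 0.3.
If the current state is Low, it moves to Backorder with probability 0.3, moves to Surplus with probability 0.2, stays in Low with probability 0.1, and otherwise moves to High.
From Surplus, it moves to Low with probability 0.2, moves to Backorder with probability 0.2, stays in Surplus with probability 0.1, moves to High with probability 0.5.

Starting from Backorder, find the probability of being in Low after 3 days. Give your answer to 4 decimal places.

0.2120

Propagate the distribution vector 3 days from Backorder.
After 0 days: (1.0000, 0.0000, 0.0000, 0.0000)
After 1 day: (0.3000, 0.3000, 0.2000, 0.2000)
After 2 days: (0.2500, 0.3300, 0.2100, 0.2100)
After 3 days: (0.2460, 0.3300, 0.2120, 0.2120)
P(in Low after 3 days) = 0.2120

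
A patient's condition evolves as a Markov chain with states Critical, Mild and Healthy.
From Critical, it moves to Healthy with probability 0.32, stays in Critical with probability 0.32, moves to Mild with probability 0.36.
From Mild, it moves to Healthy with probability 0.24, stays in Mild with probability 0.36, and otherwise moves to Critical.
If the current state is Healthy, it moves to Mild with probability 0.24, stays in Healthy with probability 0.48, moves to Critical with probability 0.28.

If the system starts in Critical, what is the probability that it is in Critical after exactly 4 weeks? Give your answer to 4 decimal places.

Propagate the distribution vector 4 weeks from Critical.
After 0 weeks: (1.0000, 0.0000, 0.0000)
After 1 week: (0.3200, 0.3600, 0.3200)
After 2 weeks: (0.3360, 0.3216, 0.3424)
After 3 weeks: (0.3320, 0.3189, 0.3491)
After 4 weeks: (0.3316, 0.3181, 0.3503)
P(in Critical after 4 weeks) = 0.3316

0.3316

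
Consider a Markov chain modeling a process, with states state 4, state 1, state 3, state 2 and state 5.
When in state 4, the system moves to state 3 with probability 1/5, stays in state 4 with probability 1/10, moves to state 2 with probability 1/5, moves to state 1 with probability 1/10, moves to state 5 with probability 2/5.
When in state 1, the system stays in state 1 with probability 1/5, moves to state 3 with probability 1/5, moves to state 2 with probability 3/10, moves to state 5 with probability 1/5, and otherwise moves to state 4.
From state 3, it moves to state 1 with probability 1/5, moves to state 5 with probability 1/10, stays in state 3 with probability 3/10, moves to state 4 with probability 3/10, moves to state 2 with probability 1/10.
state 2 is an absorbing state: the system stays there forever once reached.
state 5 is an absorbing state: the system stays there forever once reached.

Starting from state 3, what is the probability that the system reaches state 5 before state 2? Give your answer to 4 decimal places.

0.5385

Let h(s) be the probability of absorption at state 5 starting from transient state s. Then h(state 5) = 1 and h(state 2) = 0. By first-step analysis:
h(state 4) = 0.1·h(state 4) + 0.1·h(state 1) + 0.2·h(state 3) + 0.2·0 + 0.4·1
h(state 1) = 0.1·h(state 4) + 0.2·h(state 1) + 0.2·h(state 3) + 0.3·0 + 0.2·1
h(state 3) = 0.3·h(state 4) + 0.2·h(state 1) + 0.3·h(state 3) + 0.1·0 + 0.1·1
Solving: h(state 4) = 0.6154, h(state 1) = 0.4615, h(state 3) = 0.5385.
Starting from state 3, the probability is 0.5385.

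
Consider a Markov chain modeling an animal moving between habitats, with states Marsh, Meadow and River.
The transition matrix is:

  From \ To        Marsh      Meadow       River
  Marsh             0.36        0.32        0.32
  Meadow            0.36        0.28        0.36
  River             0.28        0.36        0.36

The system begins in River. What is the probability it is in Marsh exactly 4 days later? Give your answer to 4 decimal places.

Propagate the distribution vector 4 days from River.
After 0 days: (0.0000, 0.0000, 1.0000)
After 1 day: (0.2800, 0.3600, 0.3600)
After 2 days: (0.3312, 0.3200, 0.3488)
After 3 days: (0.3321, 0.3212, 0.3468)
After 4 days: (0.3323, 0.3210, 0.3467)
P(in Marsh after 4 days) = 0.3323

0.3323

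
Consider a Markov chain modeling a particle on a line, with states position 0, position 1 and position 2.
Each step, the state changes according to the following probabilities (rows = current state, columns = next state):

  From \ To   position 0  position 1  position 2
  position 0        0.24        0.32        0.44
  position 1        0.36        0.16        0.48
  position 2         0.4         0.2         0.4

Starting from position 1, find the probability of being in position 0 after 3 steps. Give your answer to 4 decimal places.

Propagate the distribution vector 3 steps from position 1.
After 0 steps: (0.0000, 1.0000, 0.0000)
After 1 step: (0.3600, 0.1600, 0.4800)
After 2 steps: (0.3360, 0.2368, 0.4272)
After 3 steps: (0.3368, 0.2308, 0.4324)
P(in position 0 after 3 steps) = 0.3368

0.3368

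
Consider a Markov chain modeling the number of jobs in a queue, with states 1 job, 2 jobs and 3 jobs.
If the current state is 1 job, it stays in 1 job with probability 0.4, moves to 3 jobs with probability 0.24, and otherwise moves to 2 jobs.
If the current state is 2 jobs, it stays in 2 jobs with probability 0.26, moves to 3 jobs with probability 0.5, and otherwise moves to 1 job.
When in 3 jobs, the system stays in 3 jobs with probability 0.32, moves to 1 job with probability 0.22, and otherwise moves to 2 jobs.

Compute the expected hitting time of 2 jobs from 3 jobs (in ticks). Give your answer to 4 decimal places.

2.3086

Let t(s) be the expected number of ticks to first reach 2 jobs from state s, with t(2 jobs) = 0. Conditioning on the first tick:
t(1 job) = 1 + 0.4·t(1 job) + 0.24·t(3 jobs)
t(3 jobs) = 1 + 0.22·t(1 job) + 0.32·t(3 jobs)
Solving: t(1 job) = 2.5901, t(3 jobs) = 2.3086.
Expected ticks from 3 jobs to 2 jobs: 2.3086.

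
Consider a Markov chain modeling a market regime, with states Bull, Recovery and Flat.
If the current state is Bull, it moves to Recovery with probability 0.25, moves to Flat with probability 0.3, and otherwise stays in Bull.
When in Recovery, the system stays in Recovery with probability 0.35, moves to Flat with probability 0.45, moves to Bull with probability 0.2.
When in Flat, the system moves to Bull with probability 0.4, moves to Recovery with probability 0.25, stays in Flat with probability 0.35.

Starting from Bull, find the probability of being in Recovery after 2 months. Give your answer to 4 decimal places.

0.2750

Sum over the intermediate state after 1 month:
P = P(Bull→Bull)·P(Bull→Recovery) + P(Bull→Recovery)·P(Recovery→Recovery) + P(Bull→Flat)·P(Flat→Recovery)
  = 0.45×0.25 + 0.25×0.35 + 0.3×0.25
  = 0.1125 + 0.0875 + 0.0750 = 0.2750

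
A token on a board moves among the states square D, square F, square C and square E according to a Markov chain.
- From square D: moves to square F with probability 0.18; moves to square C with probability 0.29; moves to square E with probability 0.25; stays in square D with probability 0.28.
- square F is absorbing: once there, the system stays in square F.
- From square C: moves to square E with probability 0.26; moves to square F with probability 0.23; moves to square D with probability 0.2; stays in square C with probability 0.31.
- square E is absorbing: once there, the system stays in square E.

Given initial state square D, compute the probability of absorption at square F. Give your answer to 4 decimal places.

Let h(s) be the probability of absorption at square F starting from transient state s. Then h(square F) = 1 and h(square E) = 0. By first-step analysis:
h(square D) = 0.28·h(square D) + 0.18·1 + 0.29·h(square C) + 0.25·0
h(square C) = 0.2·h(square D) + 0.23·1 + 0.31·h(square C) + 0.26·0
Solving: h(square D) = 0.4351, h(square C) = 0.4594.
Starting from square D, the probability is 0.4351.

0.4351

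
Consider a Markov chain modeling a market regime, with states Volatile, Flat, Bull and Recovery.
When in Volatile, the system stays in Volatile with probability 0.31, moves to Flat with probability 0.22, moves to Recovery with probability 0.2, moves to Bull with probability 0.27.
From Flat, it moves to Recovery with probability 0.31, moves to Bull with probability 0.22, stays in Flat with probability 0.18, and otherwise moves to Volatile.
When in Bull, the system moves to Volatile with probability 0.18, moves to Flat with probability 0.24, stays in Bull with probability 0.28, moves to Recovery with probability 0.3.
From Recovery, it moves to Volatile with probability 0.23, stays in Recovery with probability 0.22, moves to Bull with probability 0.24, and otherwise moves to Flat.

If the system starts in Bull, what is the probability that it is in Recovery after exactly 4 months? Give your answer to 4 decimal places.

Propagate the distribution vector 4 months from Bull.
After 0 months: (0.0000, 0.0000, 1.0000, 0.0000)
After 1 month: (0.1800, 0.2400, 0.2800, 0.3000)
After 2 months: (0.2448, 0.2430, 0.2518, 0.2604)
After 3 months: (0.2516, 0.2388, 0.2526, 0.2571)
After 4 months: (0.2518, 0.2386, 0.2529, 0.2567)
P(in Recovery after 4 months) = 0.2567

0.2567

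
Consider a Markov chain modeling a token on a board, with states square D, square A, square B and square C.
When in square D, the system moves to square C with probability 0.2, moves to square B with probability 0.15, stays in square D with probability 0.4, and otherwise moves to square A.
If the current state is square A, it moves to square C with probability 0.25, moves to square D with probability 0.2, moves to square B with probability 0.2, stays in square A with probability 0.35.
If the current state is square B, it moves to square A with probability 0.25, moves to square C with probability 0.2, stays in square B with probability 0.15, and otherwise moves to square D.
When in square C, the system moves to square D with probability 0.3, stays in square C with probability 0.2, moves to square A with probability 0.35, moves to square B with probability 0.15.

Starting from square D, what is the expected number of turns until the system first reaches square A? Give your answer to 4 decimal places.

3.7037

Let t(s) be the expected number of turns to first reach square A from state s, with t(square A) = 0. Conditioning on the first turn:
t(square D) = 1 + 0.4·t(square D) + 0.15·t(square B) + 0.2·t(square C)
t(square B) = 1 + 0.4·t(square D) + 0.15·t(square B) + 0.2·t(square C)
t(square C) = 1 + 0.3·t(square D) + 0.15·t(square B) + 0.2·t(square C)
Solving: t(square D) = 3.7037, t(square B) = 3.7037, t(square C) = 3.3333.
Expected turns from square D to square A: 3.7037.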